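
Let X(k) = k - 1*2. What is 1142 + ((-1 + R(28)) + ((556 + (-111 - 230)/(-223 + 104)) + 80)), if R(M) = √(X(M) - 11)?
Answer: 211804/119 + √15 ≈ 1783.7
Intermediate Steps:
X(k) = -2 + k (X(k) = k - 2 = -2 + k)
R(M) = √(-13 + M) (R(M) = √((-2 + M) - 11) = √(-13 + M))
1142 + ((-1 + R(28)) + ((556 + (-111 - 230)/(-223 + 104)) + 80)) = 1142 + ((-1 + √(-13 + 28)) + ((556 + (-111 - 230)/(-223 + 104)) + 80)) = 1142 + ((-1 + √15) + ((556 - 341/(-119)) + 80)) = 1142 + ((-1 + √15) + ((556 - 341*(-1/119)) + 80)) = 1142 + ((-1 + √15) + ((556 + 341/119) + 80)) = 1142 + ((-1 + √15) + (66505/119 + 80)) = 1142 + ((-1 + √15) + 76025/119) = 1142 + (75906/119 + √15) = 211804/119 + √15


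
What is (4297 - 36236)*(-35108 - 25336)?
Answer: 1930520916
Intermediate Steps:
(4297 - 36236)*(-35108 - 25336) = -31939*(-60444) = 1930520916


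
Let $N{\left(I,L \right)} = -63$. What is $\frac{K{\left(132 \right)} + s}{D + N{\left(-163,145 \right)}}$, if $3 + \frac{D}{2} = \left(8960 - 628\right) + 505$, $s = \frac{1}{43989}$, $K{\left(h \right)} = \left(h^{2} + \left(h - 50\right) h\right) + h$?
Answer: $\frac{1248407821}{774426345} \approx 1.612$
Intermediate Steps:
$K{\left(h \right)} = h + h^{2} + h \left(-50 + h\right)$ ($K{\left(h \right)} = \left(h^{2} + \left(h - 50\right) h\right) + h = \left(h^{2} + \left(-50 + h\right) h\right) + h = \left(h^{2} + h \left(-50 + h\right)\right) + h = h + h^{2} + h \left(-50 + h\right)$)
$s = \frac{1}{43989} \approx 2.2733 \cdot 10^{-5}$
$D = 17668$ ($D = -6 + 2 \left(\left(8960 - 628\right) + 505\right) = -6 + 2 \left(8332 + 505\right) = -6 + 2 \cdot 8837 = -6 + 17674 = 17668$)
$\frac{K{\left(132 \right)} + s}{D + N{\left(-163,145 \right)}} = \frac{132 \left(-49 + 2 \cdot 132\right) + \frac{1}{43989}}{17668 - 63} = \frac{132 \left(-49 + 264\right) + \frac{1}{43989}}{17605} = \left(132 \cdot 215 + \frac{1}{43989}\right) \frac{1}{17605} = \left(28380 + \frac{1}{43989}\right) \frac{1}{17605} = \frac{1248407821}{43989} \cdot \frac{1}{17605} = \frac{1248407821}{774426345}$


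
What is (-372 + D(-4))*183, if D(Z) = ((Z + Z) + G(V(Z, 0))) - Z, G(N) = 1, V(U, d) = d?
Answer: -68625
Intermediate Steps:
D(Z) = 1 + Z (D(Z) = ((Z + Z) + 1) - Z = (2*Z + 1) - Z = (1 + 2*Z) - Z = 1 + Z)
(-372 + D(-4))*183 = (-372 + (1 - 4))*183 = (-372 - 3)*183 = -375*183 = -68625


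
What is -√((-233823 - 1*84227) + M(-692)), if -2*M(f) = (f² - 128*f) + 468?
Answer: -2*I*√150501 ≈ -775.89*I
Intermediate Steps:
M(f) = -234 + 64*f - f²/2 (M(f) = -((f² - 128*f) + 468)/2 = -(468 + f² - 128*f)/2 = -234 + 64*f - f²/2)
-√((-233823 - 1*84227) + M(-692)) = -√((-233823 - 1*84227) + (-234 + 64*(-692) - ½*(-692)²)) = -√((-233823 - 84227) + (-234 - 44288 - ½*478864)) = -√(-318050 + (-234 - 44288 - 239432)) = -√(-318050 - 283954) = -√(-602004) = -2*I*√150501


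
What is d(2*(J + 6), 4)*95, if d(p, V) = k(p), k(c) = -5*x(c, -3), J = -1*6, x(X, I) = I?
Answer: 1425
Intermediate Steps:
J = -6
k(c) = 15 (k(c) = -5*(-3) = 15)
d(p, V) = 15
d(2*(J + 6), 4)*95 = 15*95 = 1425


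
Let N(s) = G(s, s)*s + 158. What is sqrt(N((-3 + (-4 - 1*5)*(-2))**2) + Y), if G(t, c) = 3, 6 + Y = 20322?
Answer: sqrt(21149) ≈ 145.43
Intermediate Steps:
Y = 20316 (Y = -6 + 20322 = 20316)
N(s) = 158 + 3*s (N(s) = 3*s + 158 = 158 + 3*s)
sqrt(N((-3 + (-4 - 1*5)*(-2))**2) + Y) = sqrt((158 + 3*(-3 + (-4 - 1*5)*(-2))**2) + 20316) = sqrt((158 + 3*(-3 + (-4 - 5)*(-2))**2) + 20316) = sqrt((158 + 3*(-3 - 9*(-2))**2) + 20316) = sqrt((158 + 3*(-3 + 18)**2) + 20316) = sqrt((158 + 3*15**2) + 20316) = sqrt((158 + 3*225) + 20316) = sqrt((158 + 675) + 20316) = sqrt(833 + 20316) = sqrt(21149)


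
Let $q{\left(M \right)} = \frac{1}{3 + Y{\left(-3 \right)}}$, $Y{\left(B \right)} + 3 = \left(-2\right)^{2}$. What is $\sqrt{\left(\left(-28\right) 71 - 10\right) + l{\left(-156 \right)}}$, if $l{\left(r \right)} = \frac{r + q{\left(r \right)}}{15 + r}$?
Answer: $\frac{i \sqrt{158801109}}{282} \approx 44.687 i$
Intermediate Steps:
$Y{\left(B \right)} = 1$ ($Y{\left(B \right)} = -3 + \left(-2\right)^{2} = -3 + 4 = 1$)
$q{\left(M \right)} = \frac{1}{4}$ ($q{\left(M \right)} = \frac{1}{3 + 1} = \frac{1}{4}$)
$l{\left(r \right)} = \frac{\frac{1}{4} + r}{15 + r}$ ($l{\left(r \right)} = \frac{r + \frac{1}{4}}{15 + r} = \frac{\frac{1}{4} + r}{15 + r}$)
$\sqrt{\left(\left(-28\right) 71 - 10\right) + l{\left(-156 \right)}} = \sqrt{\left(\left(-28\right) 71 - 10\right) + \frac{\frac{1}{4} - 156}{15 - 156}} = \sqrt{\left(-1988 - 10\right) + \frac{1}{-141} \left(- \frac{623}{4}\right)} = \sqrt{-1998 - - \frac{623}{564}} = \sqrt{-1998 + \frac{623}{564}} = \sqrt{- \frac{1126249}{564}} = \frac{i \sqrt{158801109}}{282}$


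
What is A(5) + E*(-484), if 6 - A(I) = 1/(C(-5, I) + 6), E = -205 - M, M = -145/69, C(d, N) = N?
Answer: 74540485/759 ≈ 98209.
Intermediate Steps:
M = -145/69 (M = -145*1/69 = -145/69 ≈ -2.1014)
E = -14000/69 (E = -205 - 1*(-145/69) = -205 + 145/69 = -14000/69 ≈ -202.90)
A(I) = 6 - 1/(6 + I) (A(I) = 6 - 1/(I + 6) = 6 - 1/(6 + I))
A(5) + E*(-484) = (35 + 6*5)/(6 + 5) - 14000/69*(-484) = (35 + 30)/11 + 6776000/69 = (1/11)*65 + 6776000/69 = 65/11 + 6776000/69 = 74540485/759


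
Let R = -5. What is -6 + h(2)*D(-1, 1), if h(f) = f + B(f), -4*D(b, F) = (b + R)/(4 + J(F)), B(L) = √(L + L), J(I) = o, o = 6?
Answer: -27/5 ≈ -5.4000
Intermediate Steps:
J(I) = 6
B(L) = √2*√L (B(L) = √(2*L) = √2*√L)
D(b, F) = ⅛ - b/40 (D(b, F) = -(b - 5)/(4*(4 + 6)) = -(-5 + b)/(4*10) = -(-½ + b/10)/4 = ⅛ - b/40)
h(f) = f + √2*√f
-6 + h(2)*D(-1, 1) = -6 + (2 + √2*√2)*(⅛ - 1/40*(-1)) = -6 + (2 + 2)*(⅛ + 1/40) = -6 + 4*(3/20) = -6 + ⅗ = -27/5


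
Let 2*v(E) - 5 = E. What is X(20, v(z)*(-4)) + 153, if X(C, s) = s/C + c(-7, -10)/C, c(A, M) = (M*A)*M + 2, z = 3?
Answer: 1173/10 ≈ 117.30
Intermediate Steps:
v(E) = 5/2 + E/2
c(A, M) = 2 + A*M**2 (c(A, M) = (A*M)*M + 2 = A*M**2 + 2 = 2 + A*M**2)
X(C, s) = -698/C + s/C (X(C, s) = s/C + (2 - 7*(-10)**2)/C = s/C + (2 - 7*100)/C = s/C + (2 - 700)/C = s/C - 698/C = -698/C + s/C)
X(20, v(z)*(-4)) + 153 = (-698 + (5/2 + (1/2)*3)*(-4))/20 + 153 = (-698 + (5/2 + 3/2)*(-4))/20 + 153 = (-698 + 4*(-4))/20 + 153 = (-698 - 16)/20 + 153 = (1/20)*(-714) + 153 = -357/10 + 153 = 1173/10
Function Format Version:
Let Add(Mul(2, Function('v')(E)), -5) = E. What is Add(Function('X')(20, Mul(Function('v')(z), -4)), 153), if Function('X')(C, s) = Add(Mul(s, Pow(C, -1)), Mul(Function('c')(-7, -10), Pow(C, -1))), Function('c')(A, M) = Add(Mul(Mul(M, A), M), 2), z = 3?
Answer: Rational(1173, 10) ≈ 117.30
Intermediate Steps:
Function('v')(E) = Add(Rational(5, 2), Mul(Rational(1, 2), E))
Function('c')(A, M) = Add(2, Mul(A, Pow(M, 2))) (Function('c')(A, M) = Add(Mul(Mul(A, M), M), 2) = Add(Mul(A, Pow(M, 2)), 2) = Add(2, Mul(A, Pow(M, 2))))
Function('X')(C, s) = Add(Mul(-698, Pow(C, -1)), Mul(s, Pow(C, -1))) (Function('X')(C, s) = Add(Mul(s, Pow(C, -1)), Mul(Add(2, Mul(-7, Pow(-10, 2))), Pow(C, -1))) = Add(Mul(s, Pow(C, -1)), Mul(Add(2, Mul(-7, 100)), Pow(C, -1))) = Add(Mul(s, Pow(C, -1)), Mul(Add(2, -700), Pow(C, -1))) = Add(Mul(s, Pow(C, -1)), Mul(-698, Pow(C, -1))) = Add(Mul(-698, Pow(C, -1)), Mul(s, Pow(C, -1))))
Add(Function('X')(20, Mul(Function('v')(z), -4)), 153) = Add(Mul(Pow(20, -1), Add(-698, Mul(Add(Rational(5, 2), Mul(Rational(1, 2), 3)), -4))), 153) = Add(Mul(Rational(1, 20), Add(-698, Mul(Add(Rational(5, 2), Rational(3, 2)), -4))), 153) = Add(Mul(Rational(1, 20), Add(-698, Mul(4, -4))), 153) = Add(Mul(Rational(1, 20), Add(-698, -16)), 153) = Add(Mul(Rational(1, 20), -714), 153) = Add(Rational(-357, 10), 153) = Rational(1173, 10)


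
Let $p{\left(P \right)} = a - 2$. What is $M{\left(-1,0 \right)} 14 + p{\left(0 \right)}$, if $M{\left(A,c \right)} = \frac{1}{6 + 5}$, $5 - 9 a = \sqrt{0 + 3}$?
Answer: $- \frac{17}{99} - \frac{\sqrt{3}}{9} \approx -0.36417$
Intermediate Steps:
$a = \frac{5}{9} - \frac{\sqrt{3}}{9}$ ($a = \frac{5}{9} - \frac{\sqrt{0 + 3}}{9} = \frac{5}{9} - \frac{\sqrt{3}}{9} \approx 0.36311$)
$M{\left(A,c \right)} = \frac{1}{11}$
$p{\left(P \right)} = - \frac{13}{9} - \frac{\sqrt{3}}{9}$ ($p{\left(P \right)} = \left(\frac{5}{9} - \frac{\sqrt{3}}{9}\right) - 2 = - \frac{13}{9} - \frac{\sqrt{3}}{9}$)
$M{\left(-1,0 \right)} 14 + p{\left(0 \right)} = \frac{1}{11} \cdot 14 - \left(\frac{13}{9} + \frac{\sqrt{3}}{9}\right) = \frac{14}{11} - \left(\frac{13}{9} + \frac{\sqrt{3}}{9}\right) = - \frac{17}{99} - \frac{\sqrt{3}}{9}$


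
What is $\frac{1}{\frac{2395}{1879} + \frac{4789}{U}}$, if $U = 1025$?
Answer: $\frac{1925975}{11453406} \approx 0.16816$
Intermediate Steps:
$\frac{1}{\frac{2395}{1879} + \frac{4789}{U}} = \frac{1}{\frac{2395}{1879} + \frac{4789}{1025}} = \frac{1}{\frac{11453406}{1925975}} = \frac{1925975}{11453406}$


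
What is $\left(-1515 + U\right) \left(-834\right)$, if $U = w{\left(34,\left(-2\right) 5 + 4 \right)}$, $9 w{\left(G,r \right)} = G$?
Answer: $\frac{3781078}{3} \approx 1.2604 \cdot 10^{6}$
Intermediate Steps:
$w{\left(G,r \right)} = \frac{G}{9}$
$U = \frac{34}{9}$ ($U = \frac{1}{9} \cdot 34 = \frac{34}{9} \approx 3.7778$)
$\left(-1515 + U\right) \left(-834\right) = \left(-1515 + \frac{34}{9}\right) \left(-834\right) = \left(- \frac{13601}{9}\right) \left(-834\right) = \frac{3781078}{3}$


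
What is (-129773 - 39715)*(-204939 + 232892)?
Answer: -4737698064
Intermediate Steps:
(-129773 - 39715)*(-204939 + 232892) = -169488*27953 = -4737698064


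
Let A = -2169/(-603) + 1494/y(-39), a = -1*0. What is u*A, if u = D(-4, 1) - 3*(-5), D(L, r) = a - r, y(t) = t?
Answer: -423262/871 ≈ -485.95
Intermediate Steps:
a = 0
D(L, r) = -r (D(L, r) = 0 - r = -r)
u = 14 (u = -1*1 - 3*(-5) = -1 + 15 = 14)
A = -30233/871 (A = -2169/(-603) + 1494/(-39) = -2169*(-1/603) + 1494*(-1/39) = 241/67 - 498/13 = -30233/871 ≈ -34.711)
u*A = 14*(-30233/871) = -423262/871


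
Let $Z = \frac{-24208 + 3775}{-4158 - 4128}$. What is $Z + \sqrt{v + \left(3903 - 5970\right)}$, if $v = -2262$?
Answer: $\frac{6811}{2762} + 3 i \sqrt{481} \approx 2.466 + 65.795 i$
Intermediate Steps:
$Z = \frac{6811}{2762}$ ($Z = - \frac{20433}{-8286} = \left(-20433\right) \left(- \frac{1}{8286}\right) = \frac{6811}{2762} \approx 2.466$)
$Z + \sqrt{v + \left(3903 - 5970\right)} = \frac{6811}{2762} + \sqrt{-2262 + \left(3903 - 5970\right)} = \frac{6811}{2762} + \sqrt{-2262 - 2067} = \frac{6811}{2762} + \sqrt{-4329} = \frac{6811}{2762} + 3 i \sqrt{481}$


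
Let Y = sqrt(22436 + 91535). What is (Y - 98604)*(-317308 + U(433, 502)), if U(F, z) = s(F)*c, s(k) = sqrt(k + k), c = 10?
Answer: 2*(98604 - sqrt(113971))*(158654 - 5*sqrt(866)) ≈ 3.1152e+10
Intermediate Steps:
s(k) = sqrt(2)*sqrt(k) (s(k) = sqrt(2*k) = sqrt(2)*sqrt(k))
Y = sqrt(113971) ≈ 337.60
U(F, z) = 10*sqrt(2)*sqrt(F) (U(F, z) = (sqrt(2)*sqrt(F))*10 = 10*sqrt(2)*sqrt(F))
(Y - 98604)*(-317308 + U(433, 502)) = (sqrt(113971) - 98604)*(-317308 + 10*sqrt(2)*sqrt(433)) = (-98604 + sqrt(113971))*(-317308 + 10*sqrt(866)) = (-317308 + 10*sqrt(866))*(-98604 + sqrt(113971))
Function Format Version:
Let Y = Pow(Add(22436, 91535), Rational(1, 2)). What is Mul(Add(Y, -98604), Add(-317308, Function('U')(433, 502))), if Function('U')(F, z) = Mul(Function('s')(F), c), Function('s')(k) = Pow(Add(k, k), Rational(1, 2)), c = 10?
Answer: Mul(2, Add(98604, Mul(-1, Pow(113971, Rational(1, 2)))), Add(158654, Mul(-5, Pow(866, Rational(1, 2))))) ≈ 3.1152e+10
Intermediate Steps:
Function('s')(k) = Mul(Pow(2, Rational(1, 2)), Pow(k, Rational(1, 2))) (Function('s')(k) = Pow(Mul(2, k), Rational(1, 2)) = Mul(Pow(2, Rational(1, 2)), Pow(k, Rational(1, 2))))
Y = Pow(113971, Rational(1, 2)) ≈ 337.60
Function('U')(F, z) = Mul(10, Pow(2, Rational(1, 2)), Pow(F, Rational(1, 2))) (Function('U')(F, z) = Mul(Mul(Pow(2, Rational(1, 2)), Pow(F, Rational(1, 2))), 10) = Mul(10, Pow(2, Rational(1, 2)), Pow(F, Rational(1, 2))))
Mul(Add(Y, -98604), Add(-317308, Function('U')(433, 502))) = Mul(Add(Pow(113971, Rational(1, 2)), -98604), Add(-317308, Mul(10, Pow(2, Rational(1, 2)), Pow(433, Rational(1, 2))))) = Mul(Add(-98604, Pow(113971, Rational(1, 2))), Add(-317308, Mul(10, Pow(866, Rational(1, 2))))) = Mul(Add(-317308, Mul(10, Pow(866, Rational(1, 2)))), Add(-98604, Pow(113971, Rational(1, 2))))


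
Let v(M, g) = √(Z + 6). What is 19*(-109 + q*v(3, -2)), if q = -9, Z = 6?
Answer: -2071 - 342*√3 ≈ -2663.4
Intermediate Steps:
v(M, g) = 2*√3 (v(M, g) = √(6 + 6) = √12 = 2*√3)
19*(-109 + q*v(3, -2)) = 19*(-109 - 18*√3) = -2071 - 342*√3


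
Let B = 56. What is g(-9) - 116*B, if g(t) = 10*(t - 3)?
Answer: -6616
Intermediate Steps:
g(t) = -30 + 10*t (g(t) = 10*(-3 + t) = -30 + 10*t)
g(-9) - 116*B = (-30 + 10*(-9)) - 116*56 = (-30 - 90) - 6496 = -120 - 6496 = -6616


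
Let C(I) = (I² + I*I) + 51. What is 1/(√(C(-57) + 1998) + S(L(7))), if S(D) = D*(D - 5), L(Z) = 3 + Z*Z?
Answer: 2444/5964589 - √8547/5964589 ≈ 0.00039425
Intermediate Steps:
C(I) = 51 + 2*I² (C(I) = (I² + I²) + 51 = 2*I² + 51 = 51 + 2*I²)
L(Z) = 3 + Z²
S(D) = D*(-5 + D)
1/(√(C(-57) + 1998) + S(L(7))) = 1/(√((51 + 2*(-57)²) + 1998) + (3 + 7²)*(-5 + (3 + 7²))) = 1/(√((51 + 2*3249) + 1998) + (3 + 49)*(-5 + (3 + 49))) = 1/(√((51 + 6498) + 1998) + 52*(-5 + 52)) = 1/(√(6549 + 1998) + 52*47) = 1/(√8547 + 2444) = 1/(2444 + √8547)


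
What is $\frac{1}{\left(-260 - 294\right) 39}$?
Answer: $- \frac{1}{21606} \approx -4.6283 \cdot 10^{-5}$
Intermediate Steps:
$\frac{1}{\left(-260 - 294\right) 39} = \frac{1}{\left(-554\right) 39} = \frac{1}{-21606} = - \frac{1}{21606}$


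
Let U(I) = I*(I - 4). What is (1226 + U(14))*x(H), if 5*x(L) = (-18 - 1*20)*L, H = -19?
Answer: 986252/5 ≈ 1.9725e+5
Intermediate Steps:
U(I) = I*(-4 + I)
x(L) = -38*L/5 (x(L) = ((-18 - 1*20)*L)/5 = ((-18 - 20)*L)/5 = (-38*L)/5 = -38*L/5)
(1226 + U(14))*x(H) = (1226 + 14*(-4 + 14))*(-38/5*(-19)) = (1226 + 14*10)*(722/5) = (1226 + 140)*(722/5) = 1366*(722/5) = 986252/5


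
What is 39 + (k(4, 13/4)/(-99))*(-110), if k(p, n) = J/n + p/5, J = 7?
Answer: 1649/39 ≈ 42.282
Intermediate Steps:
k(p, n) = 7/n + p/5
39 + (k(4, 13/4)/(-99))*(-110) = 39 + ((7/((13/4)) + (1/5)*4)/(-99))*(-110) = 39 + ((7/((13*(1/4))) + 4/5)*(-1/99))*(-110) = 39 + ((7/(13/4) + 4/5)*(-1/99))*(-110) = 39 + ((7*(4/13) + 4/5)*(-1/99))*(-110) = 39 + ((28/13 + 4/5)*(-1/99))*(-110) = 39 + ((192/65)*(-1/99))*(-110) = 39 - 64/2145*(-110) = 39 + 128/39 = 1649/39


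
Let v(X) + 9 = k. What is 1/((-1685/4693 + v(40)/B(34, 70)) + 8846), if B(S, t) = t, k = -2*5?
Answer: 328510/2905792343 ≈ 0.00011305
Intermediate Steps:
k = -10
v(X) = -19 (v(X) = -9 - 10 = -19)
1/((-1685/4693 + v(40)/B(34, 70)) + 8846) = 1/((-1685/4693 - 19/70) + 8846) = 1/(-207117/328510 + 8846) = 1/(2905792343/328510) = 328510/2905792343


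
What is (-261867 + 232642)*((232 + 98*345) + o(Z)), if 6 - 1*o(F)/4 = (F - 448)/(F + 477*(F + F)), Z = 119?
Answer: -3232645624810/3247 ≈ -9.9558e+8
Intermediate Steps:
o(F) = 24 - 4*(-448 + F)/(955*F) (o(F) = 24 - 4*(F - 448)/(F + 477*(F + F)) = 24 - 4*(-448 + F)/(F + 477*(2*F)) = 24 - 4*(-448 + F)/(F + 954*F) = 24 - 4*(-448 + F)/(955*F))
(-261867 + 232642)*((232 + 98*345) + o(Z)) = (-261867 + 232642)*((232 + 98*345) + (4/955)*(448 + 5729*119)/119) = -29225*((232 + 33810) + (4/955)*(1/119)*(448 + 681751)) = -29225*(34042 + (4/955)*(1/119)*682199) = -29225*(34042 + 389828/16235) = -29225*553061698/16235 = -3232645624810/3247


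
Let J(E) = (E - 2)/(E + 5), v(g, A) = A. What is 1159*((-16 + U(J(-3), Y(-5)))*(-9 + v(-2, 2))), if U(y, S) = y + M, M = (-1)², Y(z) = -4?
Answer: 283955/2 ≈ 1.4198e+5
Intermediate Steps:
M = 1
J(E) = (-2 + E)/(5 + E)
U(y, S) = 1 + y (U(y, S) = y + 1 = 1 + y)
1159*((-16 + U(J(-3), Y(-5)))*(-9 + v(-2, 2))) = 1159*((-16 + (1 + (-2 - 3)/(5 - 3)))*(-9 + 2)) = 1159*((-16 + (1 - 5/2))*(-7)) = 1159*((-16 - 3/2)*(-7)) = 1159*(-35/2*(-7)) = 1159*(245/2) = 283955/2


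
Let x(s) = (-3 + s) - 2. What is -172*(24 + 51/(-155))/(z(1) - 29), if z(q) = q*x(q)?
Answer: 210356/1705 ≈ 123.38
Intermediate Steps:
x(s) = -5 + s
z(q) = q*(-5 + q)
-172*(24 + 51/(-155))/(z(1) - 29) = -172*(24 + 51/(-155))/(1*(-5 + 1) - 29) = -172*(24 + 51*(-1/155))/(1*(-4) - 29) = -172*(24 - 51/155)/(-4 - 29) = -631068/(155*(-33)) = -631068*(-1)/(155*33) = -172*(-1223/1705) = 210356/1705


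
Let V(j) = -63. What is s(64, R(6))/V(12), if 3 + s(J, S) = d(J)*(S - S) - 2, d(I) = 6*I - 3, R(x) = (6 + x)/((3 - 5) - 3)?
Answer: 5/63 ≈ 0.079365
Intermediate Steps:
R(x) = -6/5 - x/5 (R(x) = (6 + x)/(-2 - 3) = (6 + x)/(-5) = (6 + x)*(-⅕) = -6/5 - x/5)
d(I) = -3 + 6*I
s(J, S) = -5 (s(J, S) = -3 + ((-3 + 6*J)*(S - S) - 2) = -3 + ((-3 + 6*J)*0 - 2) = -3 + (0 - 2) = -3 - 2 = -5)
s(64, R(6))/V(12) = -5/(-63) = -5*(-1/63) = 5/63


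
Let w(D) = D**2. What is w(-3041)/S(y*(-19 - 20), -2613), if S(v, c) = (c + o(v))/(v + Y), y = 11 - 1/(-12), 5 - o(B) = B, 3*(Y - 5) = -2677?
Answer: 146437028635/26109 ≈ 5.6087e+6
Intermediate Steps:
Y = -2662/3 (Y = 5 + (1/3)*(-2677) = 5 - 2677/3 = -2662/3 ≈ -887.33)
o(B) = 5 - B
y = 133/12 (y = 11 - 1*(-1/12) = 11 + 1/12 = 133/12 ≈ 11.083)
S(v, c) = (5 + c - v)/(-2662/3 + v) (S(v, c) = (c + (5 - v))/(v - 2662/3) = (5 + c - v)/(-2662/3 + v))
w(-3041)/S(y*(-19 - 20), -2613) = (-3041)**2/((3*(5 - 2613 - 133*(-19 - 20)/12)/(-2662 + 3*(133*(-19 - 20)/12)))) = 9247681/((3*(5 - 2613 - 133*(-39)/12)/(-2662 + 3*((133/12)*(-39))))) = 9247681/((3*(5 - 2613 - 1*(-1729/4))/(-2662 + 3*(-1729/4)))) = 9247681/((3*(5 - 2613 + 1729/4)/(-2662 - 5187/4))) = 9247681/((3*(-8703/4)/(-15835/4))) = 9247681/((3*(-4/15835)*(-8703/4))) = 9247681/(26109/15835) = 9247681*(15835/26109) = 146437028635/26109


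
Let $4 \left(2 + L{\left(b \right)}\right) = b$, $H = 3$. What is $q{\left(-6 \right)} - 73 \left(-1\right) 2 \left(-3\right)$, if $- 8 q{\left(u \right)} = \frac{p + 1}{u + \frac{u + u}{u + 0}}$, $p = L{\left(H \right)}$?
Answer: $- \frac{56065}{128} \approx -438.01$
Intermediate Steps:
$L{\left(b \right)} = -2 + \frac{b}{4}$
$p = - \frac{5}{4}$ ($p = -2 + \frac{1}{4} \cdot 3 = -2 + \frac{3}{4} = - \frac{5}{4} \approx -1.25$)
$q{\left(u \right)} = \frac{1}{32 \left(2 + u\right)}$ ($q{\left(u \right)} = - \frac{\left(- \frac{5}{4} + 1\right) \frac{1}{u + \frac{u + u}{u + 0}}}{8} = - \frac{\left(- \frac{1}{4}\right) \frac{1}{u + \frac{2 u}{u}}}{8} = - \frac{\left(- \frac{1}{4}\right) \frac{1}{u + 2}}{8} = - \frac{\left(- \frac{1}{4}\right) \frac{1}{2 + u}}{8} = \frac{1}{32 \left(2 + u\right)}$)
$q{\left(-6 \right)} - 73 \left(-1\right) 2 \left(-3\right) = \frac{1}{32 \left(2 - 6\right)} - 73 \left(-1\right) 2 \left(-3\right) = \frac{1}{32 \left(-4\right)} - 73 \left(\left(-2\right) \left(-3\right)\right) = \frac{1}{32} \left(- \frac{1}{4}\right) - 438 = - \frac{1}{128} - 438 = - \frac{56065}{128}$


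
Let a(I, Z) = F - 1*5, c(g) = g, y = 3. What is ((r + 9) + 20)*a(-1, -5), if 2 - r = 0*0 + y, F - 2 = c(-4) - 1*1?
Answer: -224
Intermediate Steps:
F = -3 (F = 2 + (-4 - 1*1) = 2 + (-4 - 1) = 2 - 5 = -3)
a(I, Z) = -8 (a(I, Z) = -3 - 1*5 = -3 - 5 = -8)
r = -1 (r = 2 - (0*0 + 3) = 2 - (0 + 3) = 2 - 1*3 = 2 - 3 = -1)
((r + 9) + 20)*a(-1, -5) = ((-1 + 9) + 20)*(-8) = (8 + 20)*(-8) = 28*(-8) = -224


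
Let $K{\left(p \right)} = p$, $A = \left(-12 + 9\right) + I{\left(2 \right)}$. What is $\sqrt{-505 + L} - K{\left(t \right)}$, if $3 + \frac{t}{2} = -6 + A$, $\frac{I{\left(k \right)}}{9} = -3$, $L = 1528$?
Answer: $78 + \sqrt{1023} \approx 109.98$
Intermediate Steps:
$I{\left(k \right)} = -27$ ($I{\left(k \right)} = 9 \left(-3\right) = -27$)
$A = -30$ ($A = \left(-12 + 9\right) - 27 = -3 - 27 = -30$)
$t = -78$ ($t = -6 + 2 \left(-6 - 30\right) = -6 + 2 \left(-36\right) = -6 - 72 = -78$)
$\sqrt{-505 + L} - K{\left(t \right)} = \sqrt{-505 + 1528} - -78 = \sqrt{1023} + 78 = 78 + \sqrt{1023}$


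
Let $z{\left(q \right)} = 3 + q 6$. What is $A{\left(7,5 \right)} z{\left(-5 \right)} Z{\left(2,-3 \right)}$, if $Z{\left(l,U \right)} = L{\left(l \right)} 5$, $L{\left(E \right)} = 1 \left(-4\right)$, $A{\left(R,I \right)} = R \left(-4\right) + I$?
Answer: $-12420$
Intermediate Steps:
$A{\left(R,I \right)} = I - 4 R$ ($A{\left(R,I \right)} = - 4 R + I = I - 4 R$)
$L{\left(E \right)} = -4$
$Z{\left(l,U \right)} = -20$ ($Z{\left(l,U \right)} = \left(-4\right) 5 = -20$)
$z{\left(q \right)} = 3 + 6 q$
$A{\left(7,5 \right)} z{\left(-5 \right)} Z{\left(2,-3 \right)} = \left(5 - 28\right) \left(3 + 6 \left(-5\right)\right) \left(-20\right) = \left(5 - 28\right) \left(3 - 30\right) \left(-20\right) = \left(-23\right) \left(-27\right) \left(-20\right) = 621 \left(-20\right) = -12420$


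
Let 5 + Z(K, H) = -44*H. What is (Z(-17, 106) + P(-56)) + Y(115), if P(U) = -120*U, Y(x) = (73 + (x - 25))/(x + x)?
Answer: 471893/230 ≈ 2051.7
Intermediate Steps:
Z(K, H) = -5 - 44*H
Y(x) = (48 + x)/(2*x) (Y(x) = (73 + (-25 + x))/((2*x)) = (48 + x)*(1/(2*x)) = (48 + x)/(2*x))
(Z(-17, 106) + P(-56)) + Y(115) = ((-5 - 44*106) - 120*(-56)) + (½)*(48 + 115)/115 = ((-5 - 4664) + 6720) + (½)*(1/115)*163 = (-4669 + 6720) + 163/230 = 2051 + 163/230 = 471893/230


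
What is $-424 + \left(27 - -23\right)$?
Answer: $-374$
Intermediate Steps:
$-424 + \left(27 - -23\right) = -424 + \left(27 + 23\right) = -424 + 50 = -374$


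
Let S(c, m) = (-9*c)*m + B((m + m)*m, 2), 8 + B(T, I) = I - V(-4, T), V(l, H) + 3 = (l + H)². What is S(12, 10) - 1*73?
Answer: -39572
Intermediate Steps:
V(l, H) = -3 + (H + l)² (V(l, H) = -3 + (l + H)² = -3 + (H + l)²)
B(T, I) = -5 + I - (-4 + T)² (B(T, I) = -8 + (I - (-3 + (T - 4)²)) = -8 + (I - (-3 + (-4 + T)²)) = -8 + (I + (3 - (-4 + T)²)) = -8 + (3 + I - (-4 + T)²) = -5 + I - (-4 + T)²)
S(c, m) = -3 - (-4 + 2*m²)² - 9*c*m (S(c, m) = (-9*c)*m + (-5 + 2 - (-4 + (m + m)*m)²) = -9*c*m + (-5 + 2 - (-4 + (2*m)*m)²) = -9*c*m + (-5 + 2 - (-4 + 2*m²)²) = -9*c*m + (-3 - (-4 + 2*m²)²) = -3 - (-4 + 2*m²)² - 9*c*m)
S(12, 10) - 1*73 = (-3 - 4*(-2 + 10²)² - 9*12*10) - 1*73 = (-3 - 4*(-2 + 100)² - 1080) - 73 = (-3 - 4*98² - 1080) - 73 = (-3 - 4*9604 - 1080) - 73 = (-3 - 38416 - 1080) - 73 = -39499 - 73 = -39572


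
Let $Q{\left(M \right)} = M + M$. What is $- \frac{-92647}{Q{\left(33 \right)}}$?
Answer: $\frac{92647}{66} \approx 1403.7$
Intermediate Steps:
$Q{\left(M \right)} = 2 M$
$- \frac{-92647}{Q{\left(33 \right)}} = - \frac{-92647}{2 \cdot 33} = - \frac{-92647}{66} = \left(-1\right) \left(- \frac{92647}{66}\right) = \frac{92647}{66}$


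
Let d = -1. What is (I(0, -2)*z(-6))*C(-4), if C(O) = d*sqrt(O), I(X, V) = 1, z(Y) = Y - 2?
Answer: 16*I ≈ 16.0*I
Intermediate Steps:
z(Y) = -2 + Y
C(O) = -sqrt(O)
(I(0, -2)*z(-6))*C(-4) = (1*(-2 - 6))*(-sqrt(-4)) = (1*(-8))*(-2*I) = -(-16)*I = 16*I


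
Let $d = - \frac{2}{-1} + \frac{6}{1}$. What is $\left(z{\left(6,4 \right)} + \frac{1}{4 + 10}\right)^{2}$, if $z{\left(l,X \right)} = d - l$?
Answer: $\frac{841}{196} \approx 4.2908$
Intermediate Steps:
$d = 8$ ($d = \left(-2\right) \left(-1\right) + 6 \cdot 1 = 2 + 6 = 8$)
$z{\left(l,X \right)} = 8 - l$
$\left(z{\left(6,4 \right)} + \frac{1}{4 + 10}\right)^{2} = \left(\left(8 - 6\right) + \frac{1}{4 + 10}\right)^{2} = \left(\left(8 - 6\right) + \frac{1}{14}\right)^{2} = \left(2 + \frac{1}{14}\right)^{2} = \left(\frac{29}{14}\right)^{2} = \frac{841}{196}$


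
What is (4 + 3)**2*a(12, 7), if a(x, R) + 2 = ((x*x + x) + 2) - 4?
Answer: 7448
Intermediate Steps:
a(x, R) = -4 + x + x**2 (a(x, R) = -2 + (((x*x + x) + 2) - 4) = -2 + (((x**2 + x) + 2) - 4) = -2 + (((x + x**2) + 2) - 4) = -2 + ((2 + x + x**2) - 4) = -2 + (-2 + x + x**2) = -4 + x + x**2)
(4 + 3)**2*a(12, 7) = (4 + 3)**2*(-4 + 12 + 12**2) = 7**2*(-4 + 12 + 144) = 49*152 = 7448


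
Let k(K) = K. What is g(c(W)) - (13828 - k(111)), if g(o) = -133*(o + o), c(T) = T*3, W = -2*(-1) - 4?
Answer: -12121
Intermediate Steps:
W = -2 (W = 2 - 4 = -2)
c(T) = 3*T
g(o) = -266*o
g(c(W)) - (13828 - k(111)) = -798*(-2) - (13828 - 1*111) = -266*(-6) - (13828 - 111) = 1596 - 1*13717 = 1596 - 13717 = -12121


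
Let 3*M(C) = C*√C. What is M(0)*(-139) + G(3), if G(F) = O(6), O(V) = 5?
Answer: 5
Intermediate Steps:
G(F) = 5
M(C) = C^(3/2)/3 (M(C) = (C*√C)/3 = C^(3/2)/3)
M(0)*(-139) + G(3) = (0^(3/2)/3)*(-139) + 5 = ((⅓)*0)*(-139) + 5 = 0*(-139) + 5 = 0 + 5 = 5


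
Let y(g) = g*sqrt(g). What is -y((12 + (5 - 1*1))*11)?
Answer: -704*sqrt(11) ≈ -2334.9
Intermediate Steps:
y(g) = g**(3/2)
-y((12 + (5 - 1*1))*11) = -((12 + (5 - 1*1))*11)**(3/2) = -((12 + (5 - 1))*11)**(3/2) = -((12 + 4)*11)**(3/2) = -(16*11)**(3/2) = -176**(3/2) = -704*sqrt(11)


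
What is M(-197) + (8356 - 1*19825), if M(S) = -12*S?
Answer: -9105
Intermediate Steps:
M(-197) + (8356 - 1*19825) = -12*(-197) + (8356 - 1*19825) = 2364 + (8356 - 19825) = 2364 - 11469 = -9105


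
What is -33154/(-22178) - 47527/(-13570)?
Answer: 751976793/150477730 ≈ 4.9973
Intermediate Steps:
-33154/(-22178) - 47527/(-13570) = -33154*(-1/22178) - 47527*(-1/13570) = 16577/11089 + 47527/13570 = 751976793/150477730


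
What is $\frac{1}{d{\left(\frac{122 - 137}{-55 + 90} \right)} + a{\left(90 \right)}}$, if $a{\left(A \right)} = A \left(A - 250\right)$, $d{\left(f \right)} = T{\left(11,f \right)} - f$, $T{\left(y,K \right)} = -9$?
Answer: $- \frac{7}{100860} \approx -6.9403 \cdot 10^{-5}$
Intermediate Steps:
$d{\left(f \right)} = -9 - f$
$a{\left(A \right)} = A \left(-250 + A\right)$
$\frac{1}{d{\left(\frac{122 - 137}{-55 + 90} \right)} + a{\left(90 \right)}} = \frac{1}{\left(-9 - \frac{122 - 137}{-55 + 90}\right) + 90 \left(-250 + 90\right)} = \frac{1}{\left(-9 - - \frac{15}{35}\right) + 90 \left(-160\right)} = \frac{1}{\left(-9 - \left(-15\right) \frac{1}{35}\right) - 14400} = \frac{1}{\left(-9 - - \frac{3}{7}\right) - 14400} = \frac{1}{\left(-9 + \frac{3}{7}\right) - 14400} = \frac{1}{- \frac{60}{7} - 14400} = \frac{1}{- \frac{100860}{7}} = - \frac{7}{100860}$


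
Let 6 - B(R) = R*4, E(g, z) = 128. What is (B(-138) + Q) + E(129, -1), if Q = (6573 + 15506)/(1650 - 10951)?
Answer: 6358407/9301 ≈ 683.63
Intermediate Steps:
B(R) = 6 - 4*R (B(R) = 6 - R*4 = 6 - 4*R)
Q = -22079/9301 (Q = 22079/(-9301) = 22079*(-1/9301) = -22079/9301 ≈ -2.3738)
(B(-138) + Q) + E(129, -1) = ((6 - 4*(-138)) - 22079/9301) + 128 = ((6 + 552) - 22079/9301) + 128 = (558 - 22079/9301) + 128 = 5167879/9301 + 128 = 6358407/9301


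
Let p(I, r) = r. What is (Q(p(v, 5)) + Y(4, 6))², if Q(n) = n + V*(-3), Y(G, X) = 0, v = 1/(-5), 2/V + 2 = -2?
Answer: 169/4 ≈ 42.250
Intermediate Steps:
V = -½ (V = 2/(-2 - 2) = 2/(-4) = 2*(-¼) = -½ ≈ -0.50000)
v = -⅕ ≈ -0.20000
Q(n) = 3/2 + n (Q(n) = n - ½*(-3) = n + 3/2 = 3/2 + n)
(Q(p(v, 5)) + Y(4, 6))² = ((3/2 + 5) + 0)² = (13/2 + 0)² = (13/2)² = 169/4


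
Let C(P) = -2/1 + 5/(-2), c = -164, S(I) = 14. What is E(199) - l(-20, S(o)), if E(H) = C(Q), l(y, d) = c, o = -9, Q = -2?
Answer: 319/2 ≈ 159.50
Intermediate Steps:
C(P) = -9/2 (C(P) = -2*1 + 5*(-1/2) = -2 - 5/2 = -9/2)
l(y, d) = -164
E(H) = -9/2
E(199) - l(-20, S(o)) = -9/2 - 1*(-164) = -9/2 + 164 = 319/2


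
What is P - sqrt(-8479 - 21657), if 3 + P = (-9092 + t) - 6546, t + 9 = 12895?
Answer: -2755 - 2*I*sqrt(7534) ≈ -2755.0 - 173.6*I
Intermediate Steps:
t = 12886 (t = -9 + 12895 = 12886)
P = -2755 (P = -3 + ((-9092 + 12886) - 6546) = -3 + (3794 - 6546) = -3 - 2752 = -2755)
P - sqrt(-8479 - 21657) = -2755 - sqrt(-8479 - 21657) = -2755 - sqrt(-30136) = -2755 - 2*I*sqrt(7534)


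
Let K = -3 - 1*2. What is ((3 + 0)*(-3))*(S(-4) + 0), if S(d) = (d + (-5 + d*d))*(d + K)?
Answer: 567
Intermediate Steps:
K = -5 (K = -3 - 2 = -5)
S(d) = (-5 + d)*(-5 + d + d²) (S(d) = (d + (-5 + d*d))*(d - 5) = (d + (-5 + d²))*(-5 + d) = (-5 + d + d²)*(-5 + d) = (-5 + d)*(-5 + d + d²))
((3 + 0)*(-3))*(S(-4) + 0) = ((3 + 0)*(-3))*((25 + (-4)³ - 10*(-4) - 4*(-4)²) + 0) = (3*(-3))*((25 - 64 + 40 - 4*16) + 0) = -9*((25 - 64 + 40 - 64) + 0) = -9*(-63 + 0) = -9*(-63) = 567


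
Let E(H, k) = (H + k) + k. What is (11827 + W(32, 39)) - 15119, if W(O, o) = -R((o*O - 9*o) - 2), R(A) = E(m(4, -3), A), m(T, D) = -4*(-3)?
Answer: -5094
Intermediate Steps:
m(T, D) = 12
E(H, k) = H + 2*k
R(A) = 12 + 2*A
W(O, o) = -8 + 18*o - 2*O*o (W(O, o) = -(12 + 2*((o*O - 9*o) - 2)) = -(12 + 2*((O*o - 9*o) - 2)) = -(12 + 2*((-9*o + O*o) - 2)) = -(12 + 2*(-2 - 9*o + O*o)) = -(12 + (-4 - 18*o + 2*O*o)) = -(8 - 18*o + 2*O*o) = -8 + 18*o - 2*O*o)
(11827 + W(32, 39)) - 15119 = (11827 + (-8 + 18*39 - 2*32*39)) - 15119 = (11827 + (-8 + 702 - 2496)) - 15119 = (11827 - 1802) - 15119 = 10025 - 15119 = -5094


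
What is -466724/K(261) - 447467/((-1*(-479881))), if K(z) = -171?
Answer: 223895462987/82059651 ≈ 2728.4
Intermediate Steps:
-466724/K(261) - 447467/((-1*(-479881))) = -466724/(-171) - 447467/((-1*(-479881))) = -466724*(-1/171) - 447467/479881 = 466724/171 - 447467*1/479881 = 466724/171 - 447467/479881 = 223895462987/82059651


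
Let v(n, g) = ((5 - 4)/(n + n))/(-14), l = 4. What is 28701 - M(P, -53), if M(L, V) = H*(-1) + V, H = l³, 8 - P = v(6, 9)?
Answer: 28818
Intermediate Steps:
v(n, g) = -1/(28*n) (v(n, g) = (1/(2*n))*(-1/14) = -1/(28*n))
P = 1345/168 (P = 8 - (-1)/(28*6) = 8 - 1*(-1/168) = 8 + 1/168 = 1345/168 ≈ 8.0060)
H = 64 (H = 4³ = 64)
M(L, V) = -64 + V (M(L, V) = 64*(-1) + V = -64 + V)
28701 - M(P, -53) = 28701 - (-64 - 53) = 28701 - 1*(-117) = 28701 + 117 = 28818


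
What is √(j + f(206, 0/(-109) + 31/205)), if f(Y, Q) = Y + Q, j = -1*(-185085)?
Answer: √7786860630/205 ≈ 430.45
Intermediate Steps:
j = 185085
f(Y, Q) = Q + Y
√(j + f(206, 0/(-109) + 31/205)) = √(185085 + ((0/(-109) + 31/205) + 206)) = √(185085 + ((0*(-1/109) + 31*(1/205)) + 206)) = √(185085 + ((0 + 31/205) + 206)) = √(185085 + (31/205 + 206)) = √(185085 + 42261/205) = √(37984686/205) = √7786860630/205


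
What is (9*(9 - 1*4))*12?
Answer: 540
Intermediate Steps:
(9*(9 - 1*4))*12 = (9*(9 - 4))*12 = (9*5)*12 = 45*12 = 540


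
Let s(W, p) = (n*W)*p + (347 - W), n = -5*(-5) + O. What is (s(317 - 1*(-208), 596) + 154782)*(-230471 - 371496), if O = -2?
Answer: -4425242414968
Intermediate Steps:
n = 23 (n = -5*(-5) - 2 = 25 - 2 = 23)
s(W, p) = 347 - W + 23*W*p (s(W, p) = (23*W)*p + (347 - W) = 23*W*p + (347 - W) = 347 - W + 23*W*p)
(s(317 - 1*(-208), 596) + 154782)*(-230471 - 371496) = ((347 - (317 - 1*(-208)) + 23*(317 - 1*(-208))*596) + 154782)*(-230471 - 371496) = ((347 - (317 + 208) + 23*(317 + 208)*596) + 154782)*(-601967) = ((347 - 1*525 + 23*525*596) + 154782)*(-601967) = ((347 - 525 + 7196700) + 154782)*(-601967) = (7196522 + 154782)*(-601967) = 7351304*(-601967) = -4425242414968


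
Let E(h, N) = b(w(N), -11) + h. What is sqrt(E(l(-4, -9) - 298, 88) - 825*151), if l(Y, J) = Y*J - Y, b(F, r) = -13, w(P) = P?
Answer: I*sqrt(124846) ≈ 353.34*I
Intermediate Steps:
l(Y, J) = -Y + J*Y (l(Y, J) = J*Y - Y = -Y + J*Y)
E(h, N) = -13 + h
sqrt(E(l(-4, -9) - 298, 88) - 825*151) = sqrt((-13 + (-4*(-1 - 9) - 298)) - 825*151) = sqrt((-13 + (-4*(-10) - 298)) - 124575) = sqrt((-13 + (40 - 298)) - 124575) = sqrt((-13 - 258) - 124575) = sqrt(-271 - 124575) = sqrt(-124846) = I*sqrt(124846)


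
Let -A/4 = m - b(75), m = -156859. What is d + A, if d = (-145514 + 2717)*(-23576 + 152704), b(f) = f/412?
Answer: -1899161748665/103 ≈ -1.8438e+10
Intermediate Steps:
b(f) = f/412 (b(f) = f*(1/412) = f/412)
d = -18439091016 (d = -142797*129128 = -18439091016)
A = 64625983/103 (A = -4*(-156859 - 75/412) = -4*(-64625983/412) = 64625983/103 ≈ 6.2744e+5)
d + A = -18439091016 + 64625983/103 = -1899161748665/103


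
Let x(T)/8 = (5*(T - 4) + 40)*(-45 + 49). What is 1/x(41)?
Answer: 1/7200 ≈ 0.00013889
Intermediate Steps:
x(T) = 640 + 160*T (x(T) = 8*((5*(T - 4) + 40)*(-45 + 49)) = 8*((5*(-4 + T) + 40)*4) = 8*(((-20 + 5*T) + 40)*4) = 8*((20 + 5*T)*4) = 8*(80 + 20*T) = 640 + 160*T)
1/x(41) = 1/(640 + 160*41) = 1/(640 + 6560) = 1/7200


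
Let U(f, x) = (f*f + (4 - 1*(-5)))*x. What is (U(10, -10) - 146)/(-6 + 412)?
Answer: -618/203 ≈ -3.0443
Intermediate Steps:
U(f, x) = x*(9 + f²) (U(f, x) = (f² + (4 + 5))*x = (f² + 9)*x = (9 + f²)*x = x*(9 + f²))
(U(10, -10) - 146)/(-6 + 412) = (-10*(9 + 10²) - 146)/(-6 + 412) = (-10*(9 + 100) - 146)/406 = (-10*109 - 146)*(1/406) = (-1090 - 146)*(1/406) = -1236*1/406 = -618/203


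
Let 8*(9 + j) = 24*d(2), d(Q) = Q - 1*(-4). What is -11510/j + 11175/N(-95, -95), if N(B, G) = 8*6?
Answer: -150635/144 ≈ -1046.1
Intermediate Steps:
d(Q) = 4 + Q (d(Q) = Q + 4 = 4 + Q)
N(B, G) = 48
j = 9 (j = -9 + (24*(4 + 2))/8 = -9 + (24*6)/8 = -9 + (⅛)*144 = -9 + 18 = 9)
-11510/j + 11175/N(-95, -95) = -11510/9 + 11175/48 = -11510*⅑ + 11175*(1/48) = -11510/9 + 3725/16 = -150635/144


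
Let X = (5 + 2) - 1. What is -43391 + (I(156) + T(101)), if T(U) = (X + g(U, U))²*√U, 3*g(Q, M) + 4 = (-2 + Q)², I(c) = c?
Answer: -43235 + 96334225*√101/9 ≈ 1.0753e+8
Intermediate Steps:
g(Q, M) = -4/3 + (-2 + Q)²/3
X = 6 (X = 7 - 1 = 6)
T(U) = √U*(6 + U*(-4 + U)/3)² (T(U) = (6 + U*(-4 + U)/3)²*√U = √U*(6 + U*(-4 + U)/3)²)
-43391 + (I(156) + T(101)) = -43391 + (156 + √101*(18 + 101*(-4 + 101))²/9) = -43391 + (156 + √101*(18 + 101*97)²/9) = -43391 + (156 + √101*(18 + 9797)²/9) = -43391 + (156 + (⅑)*√101*9815²) = -43391 + (156 + (⅑)*√101*96334225) = -43391 + (156 + 96334225*√101/9) = -43235 + 96334225*√101/9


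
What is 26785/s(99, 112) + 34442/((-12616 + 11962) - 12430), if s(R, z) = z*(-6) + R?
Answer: -185095103/3748566 ≈ -49.378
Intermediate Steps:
s(R, z) = R - 6*z (s(R, z) = -6*z + R = R - 6*z)
26785/s(99, 112) + 34442/((-12616 + 11962) - 12430) = 26785/(99 - 6*112) + 34442/((-12616 + 11962) - 12430) = 26785/(99 - 672) + 34442/(-654 - 12430) = 26785/(-573) + 34442/(-13084) = 26785*(-1/573) + 34442*(-1/13084) = -26785/573 - 17221/6542 = -185095103/3748566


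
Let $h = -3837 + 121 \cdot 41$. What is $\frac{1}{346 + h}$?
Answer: $\frac{1}{1470} \approx 0.00068027$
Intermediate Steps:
$h = 1124$ ($h = -3837 + 4961 = 1124$)
$\frac{1}{346 + h} = \frac{1}{346 + 1124} = \frac{1}{1470}$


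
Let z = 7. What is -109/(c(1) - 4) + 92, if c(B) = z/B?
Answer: 167/3 ≈ 55.667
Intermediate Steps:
c(B) = 7/B
-109/(c(1) - 4) + 92 = -109/(7/1 - 4) + 92 = -109/(7*1 - 4) + 92 = -109/(7 - 4) + 92 = -109/3 + 92 = 167/3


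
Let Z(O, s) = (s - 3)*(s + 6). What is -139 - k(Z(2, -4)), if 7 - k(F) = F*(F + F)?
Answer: 246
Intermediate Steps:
Z(O, s) = (-3 + s)*(6 + s)
k(F) = 7 - 2*F**2 (k(F) = 7 - F*(F + F) = 7 - F*2*F = 7 - 2*F**2)
-139 - k(Z(2, -4)) = -139 - (7 - 2*(-18 + (-4)**2 + 3*(-4))**2) = -139 - (7 - 2*(-18 + 16 - 12)**2) = -139 - (7 - 2*(-14)**2) = -139 - (7 - 2*196) = -139 - (7 - 392) = -139 - 1*(-385) = -139 + 385 = 246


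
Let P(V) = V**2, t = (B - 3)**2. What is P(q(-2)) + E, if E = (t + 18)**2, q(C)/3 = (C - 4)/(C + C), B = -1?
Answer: 4705/4 ≈ 1176.3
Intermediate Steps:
q(C) = 3*(-4 + C)/(2*C) (q(C) = 3*((C - 4)/(C + C)) = 3*((-4 + C)/((2*C))) = 3*((-4 + C)*(1/(2*C))) = 3*((-4 + C)/(2*C)) = 3*(-4 + C)/(2*C))
t = 16 (t = (-1 - 3)**2 = (-4)**2 = 16)
E = 1156 (E = (16 + 18)**2 = 34**2 = 1156)
P(q(-2)) + E = (3/2 - 6/(-2))**2 + 1156 = (3/2 - 6*(-1/2))**2 + 1156 = (3/2 + 3)**2 + 1156 = (9/2)**2 + 1156 = 81/4 + 1156 = 4705/4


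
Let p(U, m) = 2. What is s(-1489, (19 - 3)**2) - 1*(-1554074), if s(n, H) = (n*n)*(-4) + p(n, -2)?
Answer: -7314408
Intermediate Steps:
s(n, H) = 2 - 4*n**2 (s(n, H) = (n*n)*(-4) + 2 = n**2*(-4) + 2 = -4*n**2 + 2 = 2 - 4*n**2)
s(-1489, (19 - 3)**2) - 1*(-1554074) = (2 - 4*(-1489)**2) - 1*(-1554074) = (2 - 4*2217121) + 1554074 = (2 - 8868484) + 1554074 = -8868482 + 1554074 = -7314408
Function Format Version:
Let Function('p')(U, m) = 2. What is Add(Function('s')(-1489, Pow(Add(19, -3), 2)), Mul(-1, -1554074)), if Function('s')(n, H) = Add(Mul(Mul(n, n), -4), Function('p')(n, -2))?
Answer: -7314408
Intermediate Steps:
Function('s')(n, H) = Add(2, Mul(-4, Pow(n, 2))) (Function('s')(n, H) = Add(Mul(Mul(n, n), -4), 2) = Add(Mul(Pow(n, 2), -4), 2) = Add(Mul(-4, Pow(n, 2)), 2) = Add(2, Mul(-4, Pow(n, 2))))
Add(Function('s')(-1489, Pow(Add(19, -3), 2)), Mul(-1, -1554074)) = Add(Add(2, Mul(-4, Pow(-1489, 2))), Mul(-1, -1554074)) = Add(Add(2, Mul(-4, 2217121)), 1554074) = Add(Add(2, -8868484), 1554074) = Add(-8868482, 1554074) = -7314408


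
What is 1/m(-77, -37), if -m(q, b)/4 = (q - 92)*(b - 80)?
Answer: -1/79092 ≈ -1.2644e-5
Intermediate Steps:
m(q, b) = -4*(-92 + q)*(-80 + b) (m(q, b) = -4*(q - 92)*(b - 80) = -4*(-92 + q)*(-80 + b))
1/m(-77, -37) = 1/(-29440 + 320*(-77) + 368*(-37) - 4*(-37)*(-77)) = 1/(-29440 - 24640 - 13616 - 11396) = 1/(-79092) = -1/79092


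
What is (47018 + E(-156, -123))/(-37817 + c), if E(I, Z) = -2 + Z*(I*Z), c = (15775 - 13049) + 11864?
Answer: 2313108/23227 ≈ 99.587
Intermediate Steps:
c = 14590 (c = 2726 + 11864 = 14590)
E(I, Z) = -2 + I*Z**2
(47018 + E(-156, -123))/(-37817 + c) = (47018 + (-2 - 156*(-123)**2))/(-37817 + 14590) = (47018 + (-2 - 156*15129))/(-23227) = (47018 + (-2 - 2360124))*(-1/23227) = (47018 - 2360126)*(-1/23227) = -2313108*(-1/23227) = 2313108/23227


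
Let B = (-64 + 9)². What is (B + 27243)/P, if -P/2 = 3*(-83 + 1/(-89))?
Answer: 673463/11082 ≈ 60.771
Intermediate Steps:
B = 3025 (B = (-55)² = 3025)
P = 44328/89 (P = -6*(-83 + 1/(-89)) = -6*(-83 - 1/89) = -6*(-7388)/89 = -2*(-22164/89) = 44328/89 ≈ 498.07)
(B + 27243)/P = (3025 + 27243)/(44328/89) = 30268*(89/44328) = 673463/11082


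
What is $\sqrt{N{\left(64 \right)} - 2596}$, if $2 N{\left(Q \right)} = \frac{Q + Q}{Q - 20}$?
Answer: $\frac{2 i \sqrt{78485}}{11} \approx 50.937 i$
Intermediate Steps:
$N{\left(Q \right)} = \frac{Q}{-20 + Q}$ ($N{\left(Q \right)} = \frac{\left(Q + Q\right) \frac{1}{Q - 20}}{2} = \frac{2 Q \frac{1}{-20 + Q}}{2} = \frac{Q}{-20 + Q}$)
$\sqrt{N{\left(64 \right)} - 2596} = \sqrt{\frac{64}{-20 + 64} - 2596} = \sqrt{\frac{64}{44} - 2596} = \sqrt{64 \cdot \frac{1}{44} - 2596} = \sqrt{\frac{16}{11} - 2596} = \sqrt{- \frac{28540}{11}} = \frac{2 i \sqrt{78485}}{11}$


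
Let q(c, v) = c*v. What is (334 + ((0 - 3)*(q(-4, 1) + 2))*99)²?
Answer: 861184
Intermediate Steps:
(334 + ((0 - 3)*(q(-4, 1) + 2))*99)² = (334 + ((0 - 3)*(-4*1 + 2))*99)² = (334 - 3*(-4 + 2)*99)² = (334 - 3*(-2)*99)² = (334 + 6*99)² = (334 + 594)² = 928² = 861184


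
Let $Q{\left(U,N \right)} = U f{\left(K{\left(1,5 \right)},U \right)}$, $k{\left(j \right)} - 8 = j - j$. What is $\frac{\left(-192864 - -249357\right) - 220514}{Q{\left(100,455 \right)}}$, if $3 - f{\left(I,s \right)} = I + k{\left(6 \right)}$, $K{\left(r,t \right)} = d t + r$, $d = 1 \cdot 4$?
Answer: $\frac{12617}{200} \approx 63.085$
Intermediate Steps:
$k{\left(j \right)} = 8$ ($k{\left(j \right)} = 8 + \left(j - j\right) = 8 + 0 = 8$)
$d = 4$
$K{\left(r,t \right)} = r + 4 t$ ($K{\left(r,t \right)} = 4 t + r = r + 4 t$)
$f{\left(I,s \right)} = -5 - I$ ($f{\left(I,s \right)} = 3 - \left(I + 8\right) = 3 - \left(8 + I\right) = -5 - I$)
$Q{\left(U,N \right)} = - 26 U$ ($Q{\left(U,N \right)} = U \left(-5 - \left(1 + 4 \cdot 5\right)\right) = U \left(-5 - \left(1 + 20\right)\right) = U \left(-5 - 21\right) = U \left(-26\right) = - 26 U$)
$\frac{\left(-192864 - -249357\right) - 220514}{Q{\left(100,455 \right)}} = \frac{\left(-192864 - -249357\right) - 220514}{\left(-26\right) 100} = \frac{\left(-192864 + 249357\right) - 220514}{-2600} = \left(56493 - 220514\right) \left(- \frac{1}{2600}\right) = \left(-164021\right) \left(- \frac{1}{2600}\right) = \frac{12617}{200}$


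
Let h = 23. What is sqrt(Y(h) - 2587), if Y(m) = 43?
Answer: 4*I*sqrt(159) ≈ 50.438*I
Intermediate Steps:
sqrt(Y(h) - 2587) = sqrt(43 - 2587) = sqrt(-2544) = 4*I*sqrt(159)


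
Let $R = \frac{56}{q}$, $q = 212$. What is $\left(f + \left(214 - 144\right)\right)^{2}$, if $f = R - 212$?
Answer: $\frac{56430144}{2809} \approx 20089.0$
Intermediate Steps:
$R = \frac{14}{53}$ ($R = \frac{56}{212} = 56 \cdot \frac{1}{212} = \frac{14}{53} \approx 0.26415$)
$f = - \frac{11222}{53}$ ($f = \frac{14}{53} - 212 = - \frac{11222}{53} \approx -211.74$)
$\left(f + \left(214 - 144\right)\right)^{2} = \left(- \frac{11222}{53} + \left(214 - 144\right)\right)^{2} = \left(- \frac{11222}{53} + 70\right)^{2} = \left(- \frac{7512}{53}\right)^{2} = \frac{56430144}{2809}$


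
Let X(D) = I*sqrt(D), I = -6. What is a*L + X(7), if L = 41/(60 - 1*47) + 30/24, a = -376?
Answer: -21526/13 - 6*sqrt(7) ≈ -1671.7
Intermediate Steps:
X(D) = -6*sqrt(D)
L = 229/52 (L = 41/(60 - 47) + 30*(1/24) = 41/13 + 5/4 = 229/52 ≈ 4.4038)
a*L + X(7) = -376*229/52 - 6*sqrt(7) = -21526/13 - 6*sqrt(7)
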